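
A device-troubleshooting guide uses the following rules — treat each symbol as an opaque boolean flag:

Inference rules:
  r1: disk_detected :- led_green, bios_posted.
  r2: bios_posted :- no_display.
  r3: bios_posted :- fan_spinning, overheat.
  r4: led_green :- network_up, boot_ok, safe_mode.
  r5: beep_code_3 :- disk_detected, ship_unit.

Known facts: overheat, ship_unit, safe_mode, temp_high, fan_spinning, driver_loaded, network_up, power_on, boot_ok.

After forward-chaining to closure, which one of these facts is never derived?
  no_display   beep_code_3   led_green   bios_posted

no_display

Round 1: r3 [bios_posted :- fan_spinning, overheat.]; r4 [led_green :- network_up, boot_ok, safe_mode.]. New: bios_posted, led_green.
Round 2: r1 [disk_detected :- led_green, bios_posted.]. New: disk_detected.
Round 3: r5 [beep_code_3 :- disk_detected, ship_unit.]. New: beep_code_3.
Derived: bios_posted (round 1), beep_code_3 (round 3), led_green (round 1). no_display never appears in any round.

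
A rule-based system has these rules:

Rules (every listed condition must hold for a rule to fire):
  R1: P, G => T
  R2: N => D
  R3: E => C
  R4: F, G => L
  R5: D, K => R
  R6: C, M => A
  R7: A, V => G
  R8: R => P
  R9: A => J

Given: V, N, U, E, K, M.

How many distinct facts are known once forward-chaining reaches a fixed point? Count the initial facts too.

[1] R2 [N => D]; R3 [E => C]. ⇒ new: D, C.
[2] R5 [D, K => R]; R6 [C, M => A]. ⇒ new: R, A.
[3] R7 [A, V => G]; R8 [R => P]; R9 [A => J]. ⇒ new: G, P, J.
[4] R1 [P, G => T]. ⇒ new: T.
Closure: {A, C, D, E, G, J, K, M, N, P, R, T, U, V} — 14 facts.

14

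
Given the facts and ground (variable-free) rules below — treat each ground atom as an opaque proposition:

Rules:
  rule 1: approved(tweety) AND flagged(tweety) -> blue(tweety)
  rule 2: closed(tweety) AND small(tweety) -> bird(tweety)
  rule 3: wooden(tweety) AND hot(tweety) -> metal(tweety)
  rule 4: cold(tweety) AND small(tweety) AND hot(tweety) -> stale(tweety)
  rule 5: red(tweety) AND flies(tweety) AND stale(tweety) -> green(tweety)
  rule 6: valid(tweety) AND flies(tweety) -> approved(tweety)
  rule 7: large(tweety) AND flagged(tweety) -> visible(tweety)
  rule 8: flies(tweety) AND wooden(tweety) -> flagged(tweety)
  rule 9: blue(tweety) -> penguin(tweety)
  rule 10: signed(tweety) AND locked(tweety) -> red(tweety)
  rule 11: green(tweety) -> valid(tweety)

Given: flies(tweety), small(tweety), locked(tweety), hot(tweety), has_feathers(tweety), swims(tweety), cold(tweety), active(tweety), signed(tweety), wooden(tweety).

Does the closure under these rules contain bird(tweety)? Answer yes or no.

no

Round 1 — rule 3, rule 4, rule 8, rule 10, derive metal(tweety), stale(tweety), flagged(tweety), red(tweety).
Round 2 — rule 5, derive green(tweety).
Round 3 — rule 11, derive valid(tweety).
Round 4 — rule 6, derive approved(tweety).
Round 5 — rule 1, derive blue(tweety).
Round 6 — rule 9, derive penguin(tweety).
Fixed point reached. bird(tweety) is concluded only by rule 2; rule 2 needs closed(tweety) (never derived).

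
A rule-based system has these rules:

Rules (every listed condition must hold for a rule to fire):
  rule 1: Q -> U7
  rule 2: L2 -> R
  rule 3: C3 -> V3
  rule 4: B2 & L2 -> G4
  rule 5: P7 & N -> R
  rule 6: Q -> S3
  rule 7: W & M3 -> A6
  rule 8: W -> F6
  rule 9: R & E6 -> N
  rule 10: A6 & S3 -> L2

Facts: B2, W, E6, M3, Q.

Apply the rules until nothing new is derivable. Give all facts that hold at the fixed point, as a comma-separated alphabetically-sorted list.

Round 1 fires rule 1, rule 6, rule 7, rule 8, giving U7, S3, A6, F6.
Round 2 fires rule 10, giving L2.
Round 3 fires rule 2, rule 4, giving R, G4.
Round 4 fires rule 9, giving N.

A6, B2, E6, F6, G4, L2, M3, N, Q, R, S3, U7, W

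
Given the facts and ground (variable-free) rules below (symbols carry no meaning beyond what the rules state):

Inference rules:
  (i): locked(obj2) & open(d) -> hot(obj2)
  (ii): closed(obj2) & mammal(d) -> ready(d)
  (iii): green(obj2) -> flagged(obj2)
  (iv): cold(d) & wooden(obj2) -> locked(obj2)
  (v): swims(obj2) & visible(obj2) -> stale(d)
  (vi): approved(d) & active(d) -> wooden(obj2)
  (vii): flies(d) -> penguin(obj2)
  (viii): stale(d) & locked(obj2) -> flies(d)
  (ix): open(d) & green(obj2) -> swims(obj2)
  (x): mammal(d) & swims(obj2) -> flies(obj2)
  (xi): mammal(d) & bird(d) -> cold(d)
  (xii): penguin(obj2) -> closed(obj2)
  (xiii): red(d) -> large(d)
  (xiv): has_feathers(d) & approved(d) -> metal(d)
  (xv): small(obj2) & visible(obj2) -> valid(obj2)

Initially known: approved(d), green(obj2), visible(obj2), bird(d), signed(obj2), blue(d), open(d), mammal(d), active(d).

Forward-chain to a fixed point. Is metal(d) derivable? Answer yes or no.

no

[1] (iii) [green(obj2) -> flagged(obj2)]; (vi) [approved(d) & active(d) -> wooden(obj2)]; (ix) [open(d) & green(obj2) -> swims(obj2)]; (xi) [mammal(d) & bird(d) -> cold(d)]. ⇒ new: flagged(obj2), wooden(obj2), swims(obj2), cold(d).
[2] (iv) [cold(d) & wooden(obj2) -> locked(obj2)]; (v) [swims(obj2) & visible(obj2) -> stale(d)]; (x) [mammal(d) & swims(obj2) -> flies(obj2)]. ⇒ new: locked(obj2), stale(d), flies(obj2).
[3] (i) [locked(obj2) & open(d) -> hot(obj2)]; (viii) [stale(d) & locked(obj2) -> flies(d)]. ⇒ new: hot(obj2), flies(d).
[4] (vii) [flies(d) -> penguin(obj2)]. ⇒ new: penguin(obj2).
[5] (xii) [penguin(obj2) -> closed(obj2)]. ⇒ new: closed(obj2).
[6] (ii) [closed(obj2) & mammal(d) -> ready(d)]. ⇒ new: ready(d).
Fixed point reached. metal(d) is concluded only by (xiv); (xiv) needs has_feathers(d) (never derived).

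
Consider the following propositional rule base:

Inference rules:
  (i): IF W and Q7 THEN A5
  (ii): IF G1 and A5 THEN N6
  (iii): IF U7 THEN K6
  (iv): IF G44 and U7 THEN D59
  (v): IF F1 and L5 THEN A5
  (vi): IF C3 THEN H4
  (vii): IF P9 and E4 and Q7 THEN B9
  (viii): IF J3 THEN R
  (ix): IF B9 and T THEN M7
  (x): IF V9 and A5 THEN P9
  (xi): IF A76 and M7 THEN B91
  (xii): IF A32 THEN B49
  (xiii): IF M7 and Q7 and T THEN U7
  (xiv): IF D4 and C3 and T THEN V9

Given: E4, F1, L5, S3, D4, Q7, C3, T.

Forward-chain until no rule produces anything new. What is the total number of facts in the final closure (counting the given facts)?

[1] (v) [IF F1 and L5 THEN A5]; (vi) [IF C3 THEN H4]; (xiv) [IF D4 and C3 and T THEN V9]. ⇒ new: A5, H4, V9.
[2] (x) [IF V9 and A5 THEN P9]. ⇒ new: P9.
[3] (vii) [IF P9 and E4 and Q7 THEN B9]. ⇒ new: B9.
[4] (ix) [IF B9 and T THEN M7]. ⇒ new: M7.
[5] (xiii) [IF M7 and Q7 and T THEN U7]. ⇒ new: U7.
[6] (iii) [IF U7 THEN K6]. ⇒ new: K6.
Closure: {A5, B9, C3, D4, E4, F1, H4, K6, L5, M7, P9, Q7, S3, T, U7, V9} — 16 facts.

16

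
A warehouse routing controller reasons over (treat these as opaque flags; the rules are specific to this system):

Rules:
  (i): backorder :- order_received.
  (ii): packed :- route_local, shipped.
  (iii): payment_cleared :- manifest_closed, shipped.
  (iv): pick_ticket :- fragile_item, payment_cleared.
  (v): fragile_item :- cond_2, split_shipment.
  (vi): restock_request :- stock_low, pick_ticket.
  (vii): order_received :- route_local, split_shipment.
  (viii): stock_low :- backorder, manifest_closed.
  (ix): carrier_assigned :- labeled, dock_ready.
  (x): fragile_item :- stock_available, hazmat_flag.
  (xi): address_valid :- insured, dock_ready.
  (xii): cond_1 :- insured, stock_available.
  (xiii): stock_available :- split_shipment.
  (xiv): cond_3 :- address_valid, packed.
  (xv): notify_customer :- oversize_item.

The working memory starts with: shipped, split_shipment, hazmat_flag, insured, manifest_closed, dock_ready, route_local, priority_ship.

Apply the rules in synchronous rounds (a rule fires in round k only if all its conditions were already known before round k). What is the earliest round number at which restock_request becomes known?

Round 1 fires (ii), (iii), (vii), (xi), (xiii), giving packed, payment_cleared, order_received, address_valid, stock_available.
Round 2 fires (i), (x), (xii), (xiv), giving backorder, fragile_item, cond_1, cond_3.
Round 3 fires (iv), (viii), giving pick_ticket, stock_low.
Round 4 fires (vi), giving restock_request.
restock_request first appears in round 4.

4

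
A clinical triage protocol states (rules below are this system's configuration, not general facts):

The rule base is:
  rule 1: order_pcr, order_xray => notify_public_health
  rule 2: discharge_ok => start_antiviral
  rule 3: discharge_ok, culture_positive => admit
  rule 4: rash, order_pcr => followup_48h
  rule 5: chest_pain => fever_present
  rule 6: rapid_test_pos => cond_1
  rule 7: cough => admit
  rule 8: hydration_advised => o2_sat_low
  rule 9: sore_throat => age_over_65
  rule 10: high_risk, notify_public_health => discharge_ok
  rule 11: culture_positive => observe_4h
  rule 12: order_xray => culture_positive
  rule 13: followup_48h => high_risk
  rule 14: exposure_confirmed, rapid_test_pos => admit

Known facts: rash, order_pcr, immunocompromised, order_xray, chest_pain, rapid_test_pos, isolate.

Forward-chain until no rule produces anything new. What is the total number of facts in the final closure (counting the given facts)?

17

Round 1: rule 1 [order_pcr, order_xray => notify_public_health]; rule 4 [rash, order_pcr => followup_48h]; rule 5 [chest_pain => fever_present]; rule 6 [rapid_test_pos => cond_1]; rule 12 [order_xray => culture_positive]. New: notify_public_health, followup_48h, fever_present, cond_1, culture_positive.
Round 2: rule 11 [culture_positive => observe_4h]; rule 13 [followup_48h => high_risk]. New: observe_4h, high_risk.
Round 3: rule 10 [high_risk, notify_public_health => discharge_ok]. New: discharge_ok.
Round 4: rule 2 [discharge_ok => start_antiviral]; rule 3 [discharge_ok, culture_positive => admit]. New: start_antiviral, admit.
Closure: {admit, chest_pain, cond_1, culture_positive, discharge_ok, fever_present, followup_48h, high_risk, immunocompromised, isolate, notify_public_health, observe_4h, order_pcr, order_xray, rapid_test_pos, rash, start_antiviral} — 17 facts.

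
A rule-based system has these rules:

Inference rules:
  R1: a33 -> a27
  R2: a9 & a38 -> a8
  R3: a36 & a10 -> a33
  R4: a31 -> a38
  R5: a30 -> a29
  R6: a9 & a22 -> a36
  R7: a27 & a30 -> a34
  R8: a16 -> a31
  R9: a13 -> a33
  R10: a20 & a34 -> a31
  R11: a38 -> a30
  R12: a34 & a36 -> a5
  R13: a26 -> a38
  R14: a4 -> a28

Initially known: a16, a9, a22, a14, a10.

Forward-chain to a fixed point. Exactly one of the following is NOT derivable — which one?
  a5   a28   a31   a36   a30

Round 1 fires R6, R8, giving a36, a31.
Round 2 fires R3, R4, giving a33, a38.
Round 3 fires R1, R2, R11, giving a27, a8, a30.
Round 4 fires R5, R7, giving a29, a34.
Round 5 fires R12, giving a5.
Derived: a31 (round 1), a36 (round 1), a30 (round 3), a5 (round 5). a28 never appears in any round.

a28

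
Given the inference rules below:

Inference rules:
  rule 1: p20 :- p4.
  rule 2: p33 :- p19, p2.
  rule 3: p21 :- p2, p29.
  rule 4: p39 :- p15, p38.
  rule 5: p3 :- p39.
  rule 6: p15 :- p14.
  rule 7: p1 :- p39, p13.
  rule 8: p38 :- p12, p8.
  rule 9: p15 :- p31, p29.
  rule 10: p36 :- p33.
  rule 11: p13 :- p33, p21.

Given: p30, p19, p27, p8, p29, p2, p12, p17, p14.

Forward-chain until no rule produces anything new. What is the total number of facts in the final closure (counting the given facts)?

[1] rule 2 [p33 :- p19, p2.]; rule 3 [p21 :- p2, p29.]; rule 6 [p15 :- p14.]; rule 8 [p38 :- p12, p8.]. ⇒ new: p33, p21, p15, p38.
[2] rule 4 [p39 :- p15, p38.]; rule 10 [p36 :- p33.]; rule 11 [p13 :- p33, p21.]. ⇒ new: p39, p36, p13.
[3] rule 5 [p3 :- p39.]; rule 7 [p1 :- p39, p13.]. ⇒ new: p3, p1.
Closure: {p1, p12, p13, p14, p15, p17, p19, p2, p21, p27, p29, p3, p30, p33, p36, p38, p39, p8} — 18 facts.

18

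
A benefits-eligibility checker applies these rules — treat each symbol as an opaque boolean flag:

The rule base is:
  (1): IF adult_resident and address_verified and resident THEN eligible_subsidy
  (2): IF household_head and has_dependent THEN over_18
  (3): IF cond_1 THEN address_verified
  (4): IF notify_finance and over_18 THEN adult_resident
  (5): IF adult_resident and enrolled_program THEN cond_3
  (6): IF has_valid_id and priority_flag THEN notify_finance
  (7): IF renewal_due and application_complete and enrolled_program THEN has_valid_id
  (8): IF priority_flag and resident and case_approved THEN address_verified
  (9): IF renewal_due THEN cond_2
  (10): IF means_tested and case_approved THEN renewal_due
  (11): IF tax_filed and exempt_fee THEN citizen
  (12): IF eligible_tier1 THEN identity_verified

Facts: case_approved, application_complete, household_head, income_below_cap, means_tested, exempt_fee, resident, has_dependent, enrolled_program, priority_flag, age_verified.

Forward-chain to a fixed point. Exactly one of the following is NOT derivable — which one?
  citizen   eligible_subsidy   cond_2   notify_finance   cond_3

Round 1 fires (2), (8), (10), giving over_18, address_verified, renewal_due.
Round 2 fires (7), (9), giving has_valid_id, cond_2.
Round 3 fires (6), giving notify_finance.
Round 4 fires (4), giving adult_resident.
Round 5 fires (1), (5), giving eligible_subsidy, cond_3.
Derived: eligible_subsidy (round 5), cond_3 (round 5), cond_2 (round 2), notify_finance (round 3). citizen never appears in any round.

citizen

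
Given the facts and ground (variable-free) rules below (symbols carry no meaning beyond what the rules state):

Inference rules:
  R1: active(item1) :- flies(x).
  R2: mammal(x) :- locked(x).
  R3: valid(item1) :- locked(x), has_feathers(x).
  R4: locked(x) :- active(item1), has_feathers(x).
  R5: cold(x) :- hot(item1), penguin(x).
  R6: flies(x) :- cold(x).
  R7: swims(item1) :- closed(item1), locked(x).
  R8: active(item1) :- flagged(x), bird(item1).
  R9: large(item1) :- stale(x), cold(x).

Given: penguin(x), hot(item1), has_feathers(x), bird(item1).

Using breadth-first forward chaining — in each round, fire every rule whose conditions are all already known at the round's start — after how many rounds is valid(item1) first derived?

Round 1 — R5, derive cold(x).
Round 2 — R6, derive flies(x).
Round 3 — R1, derive active(item1).
Round 4 — R4, derive locked(x).
Round 5 — R2, R3, derive mammal(x), valid(item1).
valid(item1) first appears in round 5.

5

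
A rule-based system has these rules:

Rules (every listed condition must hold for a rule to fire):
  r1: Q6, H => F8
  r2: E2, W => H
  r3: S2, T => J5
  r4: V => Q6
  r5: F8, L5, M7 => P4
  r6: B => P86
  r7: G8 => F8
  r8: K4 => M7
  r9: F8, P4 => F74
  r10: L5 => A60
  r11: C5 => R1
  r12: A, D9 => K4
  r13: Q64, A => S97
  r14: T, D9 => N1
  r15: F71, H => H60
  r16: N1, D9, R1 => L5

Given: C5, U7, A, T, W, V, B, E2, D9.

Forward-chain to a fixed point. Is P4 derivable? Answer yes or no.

Round 1 — r2, r4, r6, r11, r12, r14, derive H, Q6, P86, R1, K4, N1.
Round 2 — r1, r8, r16, derive F8, M7, L5.
Round 3 — r5, r10, derive P4, A60.
Round 4 — r9, derive F74.
P4 appears in round 3, so it is derivable.

yes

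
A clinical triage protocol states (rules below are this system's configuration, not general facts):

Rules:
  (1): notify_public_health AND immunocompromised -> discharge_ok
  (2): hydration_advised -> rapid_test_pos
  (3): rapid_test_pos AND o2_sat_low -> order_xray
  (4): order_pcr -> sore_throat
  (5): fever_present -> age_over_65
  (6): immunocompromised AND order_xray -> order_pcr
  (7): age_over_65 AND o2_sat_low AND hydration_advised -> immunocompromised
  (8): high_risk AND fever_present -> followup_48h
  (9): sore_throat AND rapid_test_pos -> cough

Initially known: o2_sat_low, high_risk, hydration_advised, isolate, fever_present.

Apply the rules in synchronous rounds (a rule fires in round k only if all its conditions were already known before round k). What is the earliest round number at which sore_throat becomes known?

4

[1] (2) [hydration_advised -> rapid_test_pos]; (5) [fever_present -> age_over_65]; (8) [high_risk AND fever_present -> followup_48h]. ⇒ new: rapid_test_pos, age_over_65, followup_48h.
[2] (3) [rapid_test_pos AND o2_sat_low -> order_xray]; (7) [age_over_65 AND o2_sat_low AND hydration_advised -> immunocompromised]. ⇒ new: order_xray, immunocompromised.
[3] (6) [immunocompromised AND order_xray -> order_pcr]. ⇒ new: order_pcr.
[4] (4) [order_pcr -> sore_throat]. ⇒ new: sore_throat.
sore_throat first appears in round 4.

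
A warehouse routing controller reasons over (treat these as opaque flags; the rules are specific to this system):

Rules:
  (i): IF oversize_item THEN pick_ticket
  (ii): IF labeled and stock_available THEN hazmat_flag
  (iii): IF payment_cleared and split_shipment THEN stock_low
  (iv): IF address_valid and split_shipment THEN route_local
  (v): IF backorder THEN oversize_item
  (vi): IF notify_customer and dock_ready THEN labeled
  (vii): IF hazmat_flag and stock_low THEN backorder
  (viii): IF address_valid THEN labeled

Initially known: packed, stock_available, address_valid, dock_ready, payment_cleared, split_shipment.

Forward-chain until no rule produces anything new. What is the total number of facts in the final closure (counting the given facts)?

Round 1: (iii) [IF payment_cleared and split_shipment THEN stock_low]; (iv) [IF address_valid and split_shipment THEN route_local]; (viii) [IF address_valid THEN labeled]. New: stock_low, route_local, labeled.
Round 2: (ii) [IF labeled and stock_available THEN hazmat_flag]. New: hazmat_flag.
Round 3: (vii) [IF hazmat_flag and stock_low THEN backorder]. New: backorder.
Round 4: (v) [IF backorder THEN oversize_item]. New: oversize_item.
Round 5: (i) [IF oversize_item THEN pick_ticket]. New: pick_ticket.
Closure: {address_valid, backorder, dock_ready, hazmat_flag, labeled, oversize_item, packed, payment_cleared, pick_ticket, route_local, split_shipment, stock_available, stock_low} — 13 facts.

13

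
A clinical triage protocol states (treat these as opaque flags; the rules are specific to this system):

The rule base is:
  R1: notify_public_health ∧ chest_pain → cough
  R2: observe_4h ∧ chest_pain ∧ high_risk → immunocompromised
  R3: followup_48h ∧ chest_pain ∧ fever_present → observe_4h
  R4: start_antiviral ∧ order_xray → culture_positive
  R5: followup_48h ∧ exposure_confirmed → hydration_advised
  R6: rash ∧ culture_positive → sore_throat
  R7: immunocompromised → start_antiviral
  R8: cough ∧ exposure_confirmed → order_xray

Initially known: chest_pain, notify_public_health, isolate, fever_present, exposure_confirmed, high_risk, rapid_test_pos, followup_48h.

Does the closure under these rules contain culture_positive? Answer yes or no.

[1] R1 [notify_public_health ∧ chest_pain → cough]; R3 [followup_48h ∧ chest_pain ∧ fever_present → observe_4h]; R5 [followup_48h ∧ exposure_confirmed → hydration_advised]. ⇒ new: cough, observe_4h, hydration_advised.
[2] R2 [observe_4h ∧ chest_pain ∧ high_risk → immunocompromised]; R8 [cough ∧ exposure_confirmed → order_xray]. ⇒ new: immunocompromised, order_xray.
[3] R7 [immunocompromised → start_antiviral]. ⇒ new: start_antiviral.
[4] R4 [start_antiviral ∧ order_xray → culture_positive]. ⇒ new: culture_positive.
culture_positive appears in round 4, so it is derivable.

yes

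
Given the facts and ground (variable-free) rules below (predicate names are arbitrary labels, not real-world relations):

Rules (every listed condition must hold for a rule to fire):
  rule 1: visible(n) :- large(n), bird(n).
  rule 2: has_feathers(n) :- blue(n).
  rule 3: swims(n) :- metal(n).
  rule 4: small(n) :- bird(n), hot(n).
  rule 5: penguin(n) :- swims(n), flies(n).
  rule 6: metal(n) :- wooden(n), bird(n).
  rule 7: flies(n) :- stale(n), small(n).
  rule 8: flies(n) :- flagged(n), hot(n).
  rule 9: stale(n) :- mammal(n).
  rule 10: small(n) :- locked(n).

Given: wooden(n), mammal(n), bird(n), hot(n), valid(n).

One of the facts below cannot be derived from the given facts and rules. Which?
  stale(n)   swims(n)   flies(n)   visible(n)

Round 1 — rule 4, rule 6, rule 9, derive small(n), metal(n), stale(n).
Round 2 — rule 3, rule 7, derive swims(n), flies(n).
Round 3 — rule 5, derive penguin(n).
Derived: swims(n) (round 2), flies(n) (round 2), stale(n) (round 1). visible(n) never appears in any round.

visible(n)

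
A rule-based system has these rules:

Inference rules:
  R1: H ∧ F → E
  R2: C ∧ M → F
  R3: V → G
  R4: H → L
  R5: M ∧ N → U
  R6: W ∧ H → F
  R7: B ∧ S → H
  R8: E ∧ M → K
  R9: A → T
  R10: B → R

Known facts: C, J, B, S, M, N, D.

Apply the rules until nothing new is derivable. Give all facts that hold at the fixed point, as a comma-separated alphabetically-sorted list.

B, C, D, E, F, H, J, K, L, M, N, R, S, U

Round 1: R2 [C ∧ M → F]; R5 [M ∧ N → U]; R7 [B ∧ S → H]; R10 [B → R]. New: F, U, H, R.
Round 2: R1 [H ∧ F → E]; R4 [H → L]. New: E, L.
Round 3: R8 [E ∧ M → K]. New: K.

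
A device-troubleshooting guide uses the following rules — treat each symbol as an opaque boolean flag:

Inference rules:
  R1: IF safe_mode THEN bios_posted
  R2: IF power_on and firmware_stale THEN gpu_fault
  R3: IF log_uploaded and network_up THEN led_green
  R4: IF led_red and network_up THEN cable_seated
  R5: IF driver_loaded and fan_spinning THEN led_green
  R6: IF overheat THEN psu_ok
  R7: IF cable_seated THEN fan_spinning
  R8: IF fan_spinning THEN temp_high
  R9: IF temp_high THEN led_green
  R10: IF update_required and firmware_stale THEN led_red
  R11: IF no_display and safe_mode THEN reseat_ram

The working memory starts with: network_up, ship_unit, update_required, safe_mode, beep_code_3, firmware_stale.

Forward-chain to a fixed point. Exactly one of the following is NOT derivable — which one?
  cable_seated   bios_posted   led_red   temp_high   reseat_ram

reseat_ram

Round 1 fires R1, R10, giving bios_posted, led_red.
Round 2 fires R4, giving cable_seated.
Round 3 fires R7, giving fan_spinning.
Round 4 fires R8, giving temp_high.
Round 5 fires R9, giving led_green.
Derived: led_red (round 1), temp_high (round 4), cable_seated (round 2), bios_posted (round 1). reseat_ram never appears in any round.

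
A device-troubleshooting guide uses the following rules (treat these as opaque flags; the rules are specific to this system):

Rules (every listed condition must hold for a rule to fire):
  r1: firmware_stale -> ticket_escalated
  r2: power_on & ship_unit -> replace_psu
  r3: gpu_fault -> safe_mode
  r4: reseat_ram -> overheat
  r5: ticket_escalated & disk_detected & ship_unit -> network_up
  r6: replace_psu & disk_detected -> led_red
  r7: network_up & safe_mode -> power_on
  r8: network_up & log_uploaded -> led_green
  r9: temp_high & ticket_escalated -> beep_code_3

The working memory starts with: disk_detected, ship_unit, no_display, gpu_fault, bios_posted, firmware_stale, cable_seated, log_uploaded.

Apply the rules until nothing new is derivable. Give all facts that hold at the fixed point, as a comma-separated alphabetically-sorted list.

bios_posted, cable_seated, disk_detected, firmware_stale, gpu_fault, led_green, led_red, log_uploaded, network_up, no_display, power_on, replace_psu, safe_mode, ship_unit, ticket_escalated

[1] r1 [firmware_stale -> ticket_escalated]; r3 [gpu_fault -> safe_mode]. ⇒ new: ticket_escalated, safe_mode.
[2] r5 [ticket_escalated & disk_detected & ship_unit -> network_up]. ⇒ new: network_up.
[3] r7 [network_up & safe_mode -> power_on]; r8 [network_up & log_uploaded -> led_green]. ⇒ new: power_on, led_green.
[4] r2 [power_on & ship_unit -> replace_psu]. ⇒ new: replace_psu.
[5] r6 [replace_psu & disk_detected -> led_red]. ⇒ new: led_red.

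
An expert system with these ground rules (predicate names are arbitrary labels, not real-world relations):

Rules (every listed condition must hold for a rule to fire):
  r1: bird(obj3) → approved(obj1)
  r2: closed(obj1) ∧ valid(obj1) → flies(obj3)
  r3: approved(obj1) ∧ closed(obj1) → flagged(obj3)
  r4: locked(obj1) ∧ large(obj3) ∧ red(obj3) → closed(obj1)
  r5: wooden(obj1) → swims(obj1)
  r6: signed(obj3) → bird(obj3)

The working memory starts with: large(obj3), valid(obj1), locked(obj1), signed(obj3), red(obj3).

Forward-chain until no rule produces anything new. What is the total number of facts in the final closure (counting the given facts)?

10

Round 1: r4 [locked(obj1) ∧ large(obj3) ∧ red(obj3) → closed(obj1)]; r6 [signed(obj3) → bird(obj3)]. Adds closed(obj1), bird(obj3).
Round 2: r1 [bird(obj3) → approved(obj1)]; r2 [closed(obj1) ∧ valid(obj1) → flies(obj3)]. Adds approved(obj1), flies(obj3).
Round 3: r3 [approved(obj1) ∧ closed(obj1) → flagged(obj3)]. Adds flagged(obj3).
Closure: {approved(obj1), bird(obj3), closed(obj1), flagged(obj3), flies(obj3), large(obj3), locked(obj1), red(obj3), signed(obj3), valid(obj1)} — 10 facts.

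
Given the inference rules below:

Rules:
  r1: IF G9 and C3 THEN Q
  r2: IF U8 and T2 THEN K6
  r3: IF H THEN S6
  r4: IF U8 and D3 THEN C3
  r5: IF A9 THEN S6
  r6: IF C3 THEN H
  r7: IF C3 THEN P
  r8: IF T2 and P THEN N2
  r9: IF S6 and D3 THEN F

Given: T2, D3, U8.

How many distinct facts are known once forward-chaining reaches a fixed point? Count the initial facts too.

Round 1 — r2, r4, derive K6, C3.
Round 2 — r6, r7, derive H, P.
Round 3 — r3, r8, derive S6, N2.
Round 4 — r9, derive F.
Closure: {C3, D3, F, H, K6, N2, P, S6, T2, U8} — 10 facts.

10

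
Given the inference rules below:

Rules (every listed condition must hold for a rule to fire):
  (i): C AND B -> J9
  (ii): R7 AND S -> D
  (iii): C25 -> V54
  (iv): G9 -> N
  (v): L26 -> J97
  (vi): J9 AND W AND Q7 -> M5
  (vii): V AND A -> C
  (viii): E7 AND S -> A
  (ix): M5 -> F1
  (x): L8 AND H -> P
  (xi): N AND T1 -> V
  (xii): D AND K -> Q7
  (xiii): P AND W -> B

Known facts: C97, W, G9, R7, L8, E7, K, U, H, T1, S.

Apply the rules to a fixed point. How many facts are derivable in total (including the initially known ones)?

Round 1 — (ii), (iv), (viii), (x), derive D, N, A, P.
Round 2 — (xi), (xii), (xiii), derive V, Q7, B.
Round 3 — (vii), derive C.
Round 4 — (i), derive J9.
Round 5 — (vi), derive M5.
Round 6 — (ix), derive F1.
Closure: {A, B, C, C97, D, E7, F1, G9, H, J9, K, L8, M5, N, P, Q7, R7, S, T1, U, V, W} — 22 facts.

22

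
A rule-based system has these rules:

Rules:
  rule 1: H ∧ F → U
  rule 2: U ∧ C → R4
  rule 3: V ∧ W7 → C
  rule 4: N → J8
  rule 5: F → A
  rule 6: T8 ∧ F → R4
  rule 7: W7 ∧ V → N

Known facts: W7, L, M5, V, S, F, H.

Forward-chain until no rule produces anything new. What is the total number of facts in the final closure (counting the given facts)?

13

Round 1 fires rule 1, rule 3, rule 5, rule 7, giving U, C, A, N.
Round 2 fires rule 2, rule 4, giving R4, J8.
Closure: {A, C, F, H, J8, L, M5, N, R4, S, U, V, W7} — 13 facts.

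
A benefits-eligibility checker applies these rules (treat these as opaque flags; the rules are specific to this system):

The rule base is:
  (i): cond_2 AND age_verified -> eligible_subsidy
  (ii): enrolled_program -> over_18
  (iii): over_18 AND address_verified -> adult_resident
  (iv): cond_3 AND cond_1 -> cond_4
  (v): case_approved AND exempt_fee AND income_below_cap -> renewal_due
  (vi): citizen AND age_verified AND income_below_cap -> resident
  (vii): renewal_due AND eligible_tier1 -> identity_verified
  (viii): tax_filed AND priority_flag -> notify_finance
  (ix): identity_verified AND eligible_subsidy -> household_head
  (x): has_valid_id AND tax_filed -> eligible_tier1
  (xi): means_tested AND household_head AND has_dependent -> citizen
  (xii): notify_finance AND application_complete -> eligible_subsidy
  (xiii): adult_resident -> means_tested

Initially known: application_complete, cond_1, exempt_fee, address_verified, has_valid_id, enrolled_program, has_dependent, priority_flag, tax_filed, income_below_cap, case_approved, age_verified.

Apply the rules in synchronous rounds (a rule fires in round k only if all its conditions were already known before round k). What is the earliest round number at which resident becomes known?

[1] (ii) [enrolled_program -> over_18]; (v) [case_approved AND exempt_fee AND income_below_cap -> renewal_due]; (viii) [tax_filed AND priority_flag -> notify_finance]; (x) [has_valid_id AND tax_filed -> eligible_tier1]. ⇒ new: over_18, renewal_due, notify_finance, eligible_tier1.
[2] (iii) [over_18 AND address_verified -> adult_resident]; (vii) [renewal_due AND eligible_tier1 -> identity_verified]; (xii) [notify_finance AND application_complete -> eligible_subsidy]. ⇒ new: adult_resident, identity_verified, eligible_subsidy.
[3] (ix) [identity_verified AND eligible_subsidy -> household_head]; (xiii) [adult_resident -> means_tested]. ⇒ new: household_head, means_tested.
[4] (xi) [means_tested AND household_head AND has_dependent -> citizen]. ⇒ new: citizen.
[5] (vi) [citizen AND age_verified AND income_below_cap -> resident]. ⇒ new: resident.
resident first appears in round 5.

5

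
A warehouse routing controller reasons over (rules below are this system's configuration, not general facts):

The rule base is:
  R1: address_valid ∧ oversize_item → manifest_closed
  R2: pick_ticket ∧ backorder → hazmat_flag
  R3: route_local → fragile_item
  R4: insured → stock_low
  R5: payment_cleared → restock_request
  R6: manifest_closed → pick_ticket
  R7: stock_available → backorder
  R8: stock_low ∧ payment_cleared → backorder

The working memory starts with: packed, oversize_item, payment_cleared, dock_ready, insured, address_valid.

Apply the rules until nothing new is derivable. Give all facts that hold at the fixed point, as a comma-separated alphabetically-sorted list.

address_valid, backorder, dock_ready, hazmat_flag, insured, manifest_closed, oversize_item, packed, payment_cleared, pick_ticket, restock_request, stock_low

Round 1 fires R1, R4, R5, giving manifest_closed, stock_low, restock_request.
Round 2 fires R6, R8, giving pick_ticket, backorder.
Round 3 fires R2, giving hazmat_flag.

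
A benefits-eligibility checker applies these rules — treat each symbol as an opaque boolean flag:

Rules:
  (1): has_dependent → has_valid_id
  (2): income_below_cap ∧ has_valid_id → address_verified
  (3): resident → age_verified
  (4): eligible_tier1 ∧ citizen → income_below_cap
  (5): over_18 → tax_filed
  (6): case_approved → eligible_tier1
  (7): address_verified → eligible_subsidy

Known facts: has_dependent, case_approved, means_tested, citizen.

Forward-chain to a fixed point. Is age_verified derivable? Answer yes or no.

no

Round 1: (1) [has_dependent → has_valid_id]; (6) [case_approved → eligible_tier1]. Adds has_valid_id, eligible_tier1.
Round 2: (4) [eligible_tier1 ∧ citizen → income_below_cap]. Adds income_below_cap.
Round 3: (2) [income_below_cap ∧ has_valid_id → address_verified]. Adds address_verified.
Round 4: (7) [address_verified → eligible_subsidy]. Adds eligible_subsidy.
Fixed point reached. age_verified is concluded only by (3); (3) needs resident (never derived).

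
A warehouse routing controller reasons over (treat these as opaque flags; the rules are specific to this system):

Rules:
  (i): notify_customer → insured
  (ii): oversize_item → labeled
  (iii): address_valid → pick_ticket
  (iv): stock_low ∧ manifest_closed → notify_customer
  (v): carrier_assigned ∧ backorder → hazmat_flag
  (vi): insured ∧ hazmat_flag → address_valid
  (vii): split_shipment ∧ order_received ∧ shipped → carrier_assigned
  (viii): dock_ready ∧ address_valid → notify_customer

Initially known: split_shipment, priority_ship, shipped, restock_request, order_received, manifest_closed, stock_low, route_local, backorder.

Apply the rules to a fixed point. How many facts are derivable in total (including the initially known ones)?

Round 1 — (iv), (vii), derive notify_customer, carrier_assigned.
Round 2 — (i), (v), derive insured, hazmat_flag.
Round 3 — (vi), derive address_valid.
Round 4 — (iii), derive pick_ticket.
Closure: {address_valid, backorder, carrier_assigned, hazmat_flag, insured, manifest_closed, notify_customer, order_received, pick_ticket, priority_ship, restock_request, route_local, shipped, split_shipment, stock_low} — 15 facts.

15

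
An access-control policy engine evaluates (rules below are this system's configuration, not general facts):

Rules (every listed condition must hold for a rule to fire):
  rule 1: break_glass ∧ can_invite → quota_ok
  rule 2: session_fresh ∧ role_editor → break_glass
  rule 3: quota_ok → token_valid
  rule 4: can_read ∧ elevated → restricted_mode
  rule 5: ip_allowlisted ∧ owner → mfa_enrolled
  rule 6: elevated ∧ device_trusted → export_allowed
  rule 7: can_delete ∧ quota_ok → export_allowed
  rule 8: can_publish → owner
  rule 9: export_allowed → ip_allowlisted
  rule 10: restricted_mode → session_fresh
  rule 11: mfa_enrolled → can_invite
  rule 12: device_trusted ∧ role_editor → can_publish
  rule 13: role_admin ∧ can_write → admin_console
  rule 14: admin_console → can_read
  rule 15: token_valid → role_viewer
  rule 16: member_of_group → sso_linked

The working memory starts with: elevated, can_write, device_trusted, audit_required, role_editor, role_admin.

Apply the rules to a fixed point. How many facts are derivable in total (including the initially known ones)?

20

[1] rule 6 [elevated ∧ device_trusted → export_allowed]; rule 12 [device_trusted ∧ role_editor → can_publish]; rule 13 [role_admin ∧ can_write → admin_console]. ⇒ new: export_allowed, can_publish, admin_console.
[2] rule 8 [can_publish → owner]; rule 9 [export_allowed → ip_allowlisted]; rule 14 [admin_console → can_read]. ⇒ new: owner, ip_allowlisted, can_read.
[3] rule 4 [can_read ∧ elevated → restricted_mode]; rule 5 [ip_allowlisted ∧ owner → mfa_enrolled]. ⇒ new: restricted_mode, mfa_enrolled.
[4] rule 10 [restricted_mode → session_fresh]; rule 11 [mfa_enrolled → can_invite]. ⇒ new: session_fresh, can_invite.
[5] rule 2 [session_fresh ∧ role_editor → break_glass]. ⇒ new: break_glass.
[6] rule 1 [break_glass ∧ can_invite → quota_ok]. ⇒ new: quota_ok.
[7] rule 3 [quota_ok → token_valid]. ⇒ new: token_valid.
[8] rule 15 [token_valid → role_viewer]. ⇒ new: role_viewer.
Closure: {admin_console, audit_required, break_glass, can_invite, can_publish, can_read, can_write, device_trusted, elevated, export_allowed, ip_allowlisted, mfa_enrolled, owner, quota_ok, restricted_mode, role_admin, role_editor, role_viewer, session_fresh, token_valid} — 20 facts.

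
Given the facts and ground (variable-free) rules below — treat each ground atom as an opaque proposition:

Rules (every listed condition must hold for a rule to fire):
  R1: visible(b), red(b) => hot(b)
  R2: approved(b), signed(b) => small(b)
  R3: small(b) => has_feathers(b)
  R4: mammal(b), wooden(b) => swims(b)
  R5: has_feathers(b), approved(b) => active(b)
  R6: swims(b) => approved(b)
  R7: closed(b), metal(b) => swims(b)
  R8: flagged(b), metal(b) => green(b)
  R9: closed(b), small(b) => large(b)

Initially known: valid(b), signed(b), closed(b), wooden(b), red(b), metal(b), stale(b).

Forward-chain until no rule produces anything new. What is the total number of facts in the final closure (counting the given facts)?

Round 1 — R7, derive swims(b).
Round 2 — R6, derive approved(b).
Round 3 — R2, derive small(b).
Round 4 — R3, R9, derive has_feathers(b), large(b).
Round 5 — R5, derive active(b).
Closure: {active(b), approved(b), closed(b), has_feathers(b), large(b), metal(b), red(b), signed(b), small(b), stale(b), swims(b), valid(b), wooden(b)} — 13 facts.

13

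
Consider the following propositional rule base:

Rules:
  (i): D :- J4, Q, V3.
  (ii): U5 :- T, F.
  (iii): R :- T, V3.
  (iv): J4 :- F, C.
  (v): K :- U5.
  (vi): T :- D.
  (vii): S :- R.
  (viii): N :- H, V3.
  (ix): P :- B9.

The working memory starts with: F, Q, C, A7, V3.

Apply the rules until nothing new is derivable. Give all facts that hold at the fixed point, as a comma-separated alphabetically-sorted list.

A7, C, D, F, J4, K, Q, R, S, T, U5, V3

Round 1: (iv) [J4 :- F, C.]. Adds J4.
Round 2: (i) [D :- J4, Q, V3.]. Adds D.
Round 3: (vi) [T :- D.]. Adds T.
Round 4: (ii) [U5 :- T, F.]; (iii) [R :- T, V3.]. Adds U5, R.
Round 5: (v) [K :- U5.]; (vii) [S :- R.]. Adds K, S.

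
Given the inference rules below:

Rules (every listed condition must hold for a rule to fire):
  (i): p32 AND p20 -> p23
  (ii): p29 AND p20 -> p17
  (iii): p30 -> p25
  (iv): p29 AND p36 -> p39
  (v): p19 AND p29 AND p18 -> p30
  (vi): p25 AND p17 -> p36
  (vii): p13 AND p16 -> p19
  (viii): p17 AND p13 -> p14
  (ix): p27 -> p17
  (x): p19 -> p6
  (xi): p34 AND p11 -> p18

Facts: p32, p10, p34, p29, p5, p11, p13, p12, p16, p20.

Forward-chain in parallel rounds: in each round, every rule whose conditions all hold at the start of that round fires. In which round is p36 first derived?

4

Round 1 fires (i), (ii), (vii), (xi), giving p23, p17, p19, p18.
Round 2 fires (v), (viii), (x), giving p30, p14, p6.
Round 3 fires (iii), giving p25.
Round 4 fires (vi), giving p36.
p36 first appears in round 4.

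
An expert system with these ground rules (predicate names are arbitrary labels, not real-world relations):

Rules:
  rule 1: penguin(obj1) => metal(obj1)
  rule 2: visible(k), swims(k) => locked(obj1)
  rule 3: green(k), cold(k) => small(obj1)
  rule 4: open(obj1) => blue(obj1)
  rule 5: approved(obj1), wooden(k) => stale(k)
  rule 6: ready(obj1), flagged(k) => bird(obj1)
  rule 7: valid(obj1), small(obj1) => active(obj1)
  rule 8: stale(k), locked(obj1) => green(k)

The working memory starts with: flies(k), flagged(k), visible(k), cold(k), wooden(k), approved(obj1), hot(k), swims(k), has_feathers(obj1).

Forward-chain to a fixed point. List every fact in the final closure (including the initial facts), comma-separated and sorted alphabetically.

Round 1: rule 2 [visible(k), swims(k) => locked(obj1)]; rule 5 [approved(obj1), wooden(k) => stale(k)]. Adds locked(obj1), stale(k).
Round 2: rule 8 [stale(k), locked(obj1) => green(k)]. Adds green(k).
Round 3: rule 3 [green(k), cold(k) => small(obj1)]. Adds small(obj1).

approved(obj1), cold(k), flagged(k), flies(k), green(k), has_feathers(obj1), hot(k), locked(obj1), small(obj1), stale(k), swims(k), visible(k), wooden(k)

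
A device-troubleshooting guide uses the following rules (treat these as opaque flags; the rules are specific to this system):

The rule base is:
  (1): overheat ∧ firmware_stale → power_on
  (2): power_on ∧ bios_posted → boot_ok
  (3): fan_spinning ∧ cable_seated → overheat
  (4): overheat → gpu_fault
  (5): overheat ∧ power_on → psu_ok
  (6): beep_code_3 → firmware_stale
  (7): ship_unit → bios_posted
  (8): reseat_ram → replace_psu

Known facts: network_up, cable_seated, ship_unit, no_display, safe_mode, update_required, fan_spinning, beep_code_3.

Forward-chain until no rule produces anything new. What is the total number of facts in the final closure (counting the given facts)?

Round 1: (3) [fan_spinning ∧ cable_seated → overheat]; (6) [beep_code_3 → firmware_stale]; (7) [ship_unit → bios_posted]. Adds overheat, firmware_stale, bios_posted.
Round 2: (1) [overheat ∧ firmware_stale → power_on]; (4) [overheat → gpu_fault]. Adds power_on, gpu_fault.
Round 3: (2) [power_on ∧ bios_posted → boot_ok]; (5) [overheat ∧ power_on → psu_ok]. Adds boot_ok, psu_ok.
Closure: {beep_code_3, bios_posted, boot_ok, cable_seated, fan_spinning, firmware_stale, gpu_fault, network_up, no_display, overheat, power_on, psu_ok, safe_mode, ship_unit, update_required} — 15 facts.

15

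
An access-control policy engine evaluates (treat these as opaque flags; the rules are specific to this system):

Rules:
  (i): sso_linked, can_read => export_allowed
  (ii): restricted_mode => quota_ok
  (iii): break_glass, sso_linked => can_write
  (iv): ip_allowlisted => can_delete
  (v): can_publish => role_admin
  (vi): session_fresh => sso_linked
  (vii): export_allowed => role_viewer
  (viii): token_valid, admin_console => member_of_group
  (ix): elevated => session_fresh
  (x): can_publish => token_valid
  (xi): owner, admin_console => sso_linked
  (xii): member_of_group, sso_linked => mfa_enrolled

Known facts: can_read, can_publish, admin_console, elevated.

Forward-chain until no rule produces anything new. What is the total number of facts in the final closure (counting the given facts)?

Round 1: (v) [can_publish => role_admin]; (ix) [elevated => session_fresh]; (x) [can_publish => token_valid]. New: role_admin, session_fresh, token_valid.
Round 2: (vi) [session_fresh => sso_linked]; (viii) [token_valid, admin_console => member_of_group]. New: sso_linked, member_of_group.
Round 3: (i) [sso_linked, can_read => export_allowed]; (xii) [member_of_group, sso_linked => mfa_enrolled]. New: export_allowed, mfa_enrolled.
Round 4: (vii) [export_allowed => role_viewer]. New: role_viewer.
Closure: {admin_console, can_publish, can_read, elevated, export_allowed, member_of_group, mfa_enrolled, role_admin, role_viewer, session_fresh, sso_linked, token_valid} — 12 facts.

12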